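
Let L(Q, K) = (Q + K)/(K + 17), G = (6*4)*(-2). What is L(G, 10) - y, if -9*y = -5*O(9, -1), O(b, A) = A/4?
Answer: -137/108 ≈ -1.2685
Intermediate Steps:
O(b, A) = A/4 (O(b, A) = A*(1/4) = A/4)
G = -48 (G = 24*(-2) = -48)
y = -5/36 (y = -(-5)*(1/4)*(-1)/9 = -(-5)*(-1)/(9*4) = -1/9*5/4 = -5/36 ≈ -0.13889)
L(Q, K) = (K + Q)/(17 + K)
L(G, 10) - y = (10 - 48)/(17 + 10) - 1*(-5/36) = -38/27 + 5/36 = -137/108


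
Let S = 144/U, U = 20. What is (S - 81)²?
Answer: 136161/25 ≈ 5446.4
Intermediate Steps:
S = 36/5 (S = 144/20 = 144*(1/20) = 36/5 ≈ 7.2000)
(S - 81)² = (36/5 - 81)² = (-369/5)² = 136161/25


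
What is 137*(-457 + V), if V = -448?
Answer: -123985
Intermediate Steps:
137*(-457 + V) = 137*(-457 - 448) = 137*(-905) = -123985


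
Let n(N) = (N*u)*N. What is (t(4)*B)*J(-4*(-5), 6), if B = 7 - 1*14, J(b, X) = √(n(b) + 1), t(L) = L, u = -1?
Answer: -28*I*√399 ≈ -559.3*I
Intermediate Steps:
n(N) = -N² (n(N) = (N*(-1))*N = (-N)*N = -N²)
J(b, X) = √(1 - b²) (J(b, X) = √(-b² + 1) = √(1 - b²))
B = -7 (B = 7 - 14 = -7)
(t(4)*B)*J(-4*(-5), 6) = (4*(-7))*√(1 - (-4*(-5))²) = -28*√(1 - 1*20²) = -28*√(1 - 1*400) = -28*√(1 - 400) = -28*I*√399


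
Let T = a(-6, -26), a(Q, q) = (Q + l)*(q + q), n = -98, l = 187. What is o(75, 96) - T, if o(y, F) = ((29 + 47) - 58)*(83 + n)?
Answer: 9142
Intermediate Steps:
o(y, F) = -270 (o(y, F) = ((29 + 47) - 58)*(83 - 98) = (76 - 58)*(-15) = 18*(-15) = -270)
a(Q, q) = 2*q*(187 + Q) (a(Q, q) = (Q + 187)*(q + q) = (187 + Q)*(2*q) = 2*q*(187 + Q))
T = -9412 (T = 2*(-26)*(187 - 6) = 2*(-26)*181 = -9412)
o(75, 96) - T = -270 - 1*(-9412) = -270 + 9412 = 9142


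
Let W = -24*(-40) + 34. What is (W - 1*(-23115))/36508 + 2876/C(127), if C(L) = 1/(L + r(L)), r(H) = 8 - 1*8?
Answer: 13334644125/36508 ≈ 3.6525e+5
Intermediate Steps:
W = 994 (W = 960 + 34 = 994)
r(H) = 0 (r(H) = 8 - 8 = 0)
C(L) = 1/L (C(L) = 1/(L + 0) = 1/L)
(W - 1*(-23115))/36508 + 2876/C(127) = (994 - 1*(-23115))/36508 + 2876/(1/127) = (994 + 23115)*(1/36508) + 2876/(1/127) = 24109*(1/36508) + 2876*127 = 24109/36508 + 365252 = 13334644125/36508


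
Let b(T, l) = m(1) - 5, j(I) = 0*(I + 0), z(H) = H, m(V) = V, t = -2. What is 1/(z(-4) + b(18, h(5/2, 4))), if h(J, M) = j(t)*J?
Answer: -⅛ ≈ -0.12500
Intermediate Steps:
j(I) = 0 (j(I) = 0*I = 0)
h(J, M) = 0 (h(J, M) = 0*J = 0)
b(T, l) = -4 (b(T, l) = 1 - 5 = -4)
1/(z(-4) + b(18, h(5/2, 4))) = 1/(-4 - 4) = 1/(-8) = -⅛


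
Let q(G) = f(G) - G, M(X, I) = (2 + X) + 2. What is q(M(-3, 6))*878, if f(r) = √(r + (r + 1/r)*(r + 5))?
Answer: -878 + 878*√13 ≈ 2287.7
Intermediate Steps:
f(r) = √(r + (5 + r)*(r + 1/r)) (f(r) = √(r + (r + 1/r)*(5 + r)) = √(r + (5 + r)*(r + 1/r)))
M(X, I) = 4 + X
q(G) = √(1 + G² + 5/G + 6*G) - G
q(M(-3, 6))*878 = (√(1 + (4 - 3)² + 5/(4 - 3) + 6*(4 - 3)) - (4 - 3))*878 = (√(1 + 1² + 5/1 + 6*1) - 1*1)*878 = (√(1 + 1 + 5*1 + 6) - 1)*878 = (√(1 + 1 + 5 + 6) - 1)*878 = (√13 - 1)*878 = (-1 + √13)*878 = -878 + 878*√13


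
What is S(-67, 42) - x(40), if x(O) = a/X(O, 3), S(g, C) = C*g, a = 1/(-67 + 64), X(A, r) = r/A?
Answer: -25286/9 ≈ -2809.6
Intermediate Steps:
a = -⅓ (a = 1/(-3) = -⅓ ≈ -0.33333)
x(O) = -O/9 (x(O) = -O/3/3 = -O/9)
S(-67, 42) - x(40) = 42*(-67) - (-1)*40/9 = -2814 - 1*(-40/9) = -2814 + 40/9 = -25286/9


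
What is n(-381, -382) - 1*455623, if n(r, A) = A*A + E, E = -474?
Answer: -310173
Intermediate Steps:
n(r, A) = -474 + A² (n(r, A) = A*A - 474 = A² - 474 = -474 + A²)
n(-381, -382) - 1*455623 = (-474 + (-382)²) - 1*455623 = (-474 + 145924) - 455623 = 145450 - 455623 = -310173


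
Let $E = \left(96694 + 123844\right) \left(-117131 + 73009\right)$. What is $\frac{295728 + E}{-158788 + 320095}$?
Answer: $- \frac{9730281908}{161307} \approx -60322.0$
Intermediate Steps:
$E = -9730577636$ ($E = 220538 \left(-44122\right) = -9730577636$)
$\frac{295728 + E}{-158788 + 320095} = \frac{295728 - 9730577636}{-158788 + 320095} = - \frac{9730281908}{161307}$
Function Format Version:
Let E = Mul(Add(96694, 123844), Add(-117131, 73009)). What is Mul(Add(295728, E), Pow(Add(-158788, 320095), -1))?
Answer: Rational(-9730281908, 161307) ≈ -60322.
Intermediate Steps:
E = -9730577636 (E = Mul(220538, -44122) = -9730577636)
Mul(Add(295728, E), Pow(Add(-158788, 320095), -1)) = Mul(Add(295728, -9730577636), Pow(Add(-158788, 320095), -1)) = Mul(-9730281908, Pow(161307, -1)) = Mul(-9730281908, Rational(1, 161307)) = Rational(-9730281908, 161307)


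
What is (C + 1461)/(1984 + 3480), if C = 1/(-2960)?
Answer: 4324559/16173440 ≈ 0.26739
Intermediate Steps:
C = -1/2960 ≈ -0.00033784
(C + 1461)/(1984 + 3480) = (-1/2960 + 1461)/(1984 + 3480) = (4324559/2960)/5464 = (4324559/2960)*(1/5464) = 4324559/16173440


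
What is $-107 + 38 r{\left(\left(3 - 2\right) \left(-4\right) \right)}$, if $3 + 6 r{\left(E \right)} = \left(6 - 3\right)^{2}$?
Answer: $-69$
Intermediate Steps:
$r{\left(E \right)} = 1$ ($r{\left(E \right)} = - \frac{1}{2} + \frac{\left(6 - 3\right)^{2}}{6} = - \frac{1}{2} + \frac{3^{2}}{6} = - \frac{1}{2} + \frac{1}{6} \cdot 9 = - \frac{1}{2} + \frac{3}{2} = 1$)
$-107 + 38 r{\left(\left(3 - 2\right) \left(-4\right) \right)} = -107 + 38 \cdot 1 = -107 + 38 = -69$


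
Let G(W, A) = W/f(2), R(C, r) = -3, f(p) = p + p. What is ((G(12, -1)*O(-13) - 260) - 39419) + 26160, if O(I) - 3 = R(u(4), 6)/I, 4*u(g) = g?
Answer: -175621/13 ≈ -13509.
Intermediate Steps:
u(g) = g/4
f(p) = 2*p
G(W, A) = W/4 (G(W, A) = W/((2*2)) = W/4)
O(I) = 3 - 3/I
((G(12, -1)*O(-13) - 260) - 39419) + 26160 = ((((¼)*12)*(3 - 3/(-13)) - 260) - 39419) + 26160 = ((3*(3 - 3*(-1/13)) - 260) - 39419) + 26160 = ((3*(3 + 3/13) - 260) - 39419) + 26160 = ((3*(42/13) - 260) - 39419) + 26160 = ((126/13 - 260) - 39419) + 26160 = (-3254/13 - 39419) + 26160 = -515701/13 + 26160 = -175621/13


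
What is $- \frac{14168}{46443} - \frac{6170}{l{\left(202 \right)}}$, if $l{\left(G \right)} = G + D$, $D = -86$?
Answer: $- \frac{144098399}{2693694} \approx -53.495$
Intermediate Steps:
$l{\left(G \right)} = -86 + G$ ($l{\left(G \right)} = G - 86 = -86 + G$)
$- \frac{14168}{46443} - \frac{6170}{l{\left(202 \right)}} = - \frac{14168}{46443} - \frac{6170}{-86 + 202} = \left(-14168\right) \frac{1}{46443} - \frac{6170}{116} = - \frac{14168}{46443} - \frac{3085}{58} = - \frac{144098399}{2693694}$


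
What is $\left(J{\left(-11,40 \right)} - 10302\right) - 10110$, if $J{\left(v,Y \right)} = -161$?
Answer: $-20573$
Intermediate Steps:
$\left(J{\left(-11,40 \right)} - 10302\right) - 10110 = \left(-161 - 10302\right) - 10110 = -10463 - 10110 = -20573$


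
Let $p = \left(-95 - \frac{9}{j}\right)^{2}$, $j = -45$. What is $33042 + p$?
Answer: $\frac{1050726}{25} \approx 42029.0$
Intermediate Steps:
$p = \frac{224676}{25}$ ($p = \left(-95 - \frac{9}{-45}\right)^{2} = \left(-95 - - \frac{1}{5}\right)^{2} = \left(-95 + \frac{1}{5}\right)^{2} = \left(- \frac{474}{5}\right)^{2} = \frac{224676}{25} \approx 8987.0$)
$33042 + p = 33042 + \frac{224676}{25} = \frac{1050726}{25}$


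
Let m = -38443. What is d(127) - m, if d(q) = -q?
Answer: 38316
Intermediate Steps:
d(127) - m = -1*127 - 1*(-38443) = -127 + 38443 = 38316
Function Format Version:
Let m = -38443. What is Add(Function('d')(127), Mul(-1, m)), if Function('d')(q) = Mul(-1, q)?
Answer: 38316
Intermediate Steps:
Add(Function('d')(127), Mul(-1, m)) = Add(Mul(-1, 127), Mul(-1, -38443)) = Add(-127, 38443) = 38316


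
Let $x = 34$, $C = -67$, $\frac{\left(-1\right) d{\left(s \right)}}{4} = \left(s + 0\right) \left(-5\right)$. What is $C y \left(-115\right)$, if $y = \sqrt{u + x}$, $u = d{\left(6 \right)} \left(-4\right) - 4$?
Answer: $115575 i \sqrt{2} \approx 1.6345 \cdot 10^{5} i$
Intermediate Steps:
$d{\left(s \right)} = 20 s$ ($d{\left(s \right)} = - 4 \left(s + 0\right) \left(-5\right) = - 4 s \left(-5\right) = - 4 \left(- 5 s\right) = 20 s$)
$u = -484$ ($u = 20 \cdot 6 \left(-4\right) - 4 = 120 \left(-4\right) - 4 = -480 - 4 = -484$)
$y = 15 i \sqrt{2}$ ($y = \sqrt{-484 + 34} = \sqrt{-450} = 15 i \sqrt{2} \approx 21.213 i$)
$C y \left(-115\right) = - 67 \cdot 15 i \sqrt{2} \left(-115\right) = - 1005 i \sqrt{2} \left(-115\right) = 115575 i \sqrt{2}$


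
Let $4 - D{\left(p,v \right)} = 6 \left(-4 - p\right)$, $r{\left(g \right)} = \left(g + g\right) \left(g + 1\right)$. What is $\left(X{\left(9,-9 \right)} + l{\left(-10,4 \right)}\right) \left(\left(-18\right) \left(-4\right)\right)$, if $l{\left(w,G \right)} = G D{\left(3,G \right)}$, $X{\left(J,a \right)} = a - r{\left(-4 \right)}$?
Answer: $10872$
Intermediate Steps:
$r{\left(g \right)} = 2 g \left(1 + g\right)$
$D{\left(p,v \right)} = 28 + 6 p$ ($D{\left(p,v \right)} = 4 - 6 \left(-4 - p\right) = 4 - \left(-24 - 6 p\right) = 4 + \left(24 + 6 p\right) = 28 + 6 p$)
$X{\left(J,a \right)} = -24 + a$ ($X{\left(J,a \right)} = a - 2 \left(-4\right) \left(1 - 4\right) = a - 2 \left(-4\right) \left(-3\right) = a - 24 = -24 + a$)
$l{\left(w,G \right)} = 46 G$ ($l{\left(w,G \right)} = G \left(28 + 6 \cdot 3\right) = G \left(28 + 18\right) = G 46 = 46 G$)
$\left(X{\left(9,-9 \right)} + l{\left(-10,4 \right)}\right) \left(\left(-18\right) \left(-4\right)\right) = \left(\left(-24 - 9\right) + 46 \cdot 4\right) \left(\left(-18\right) \left(-4\right)\right) = \left(-33 + 184\right) 72 = 151 \cdot 72 = 10872$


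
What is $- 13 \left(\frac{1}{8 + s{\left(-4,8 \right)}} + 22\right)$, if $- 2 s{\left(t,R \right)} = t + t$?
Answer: $- \frac{3445}{12} \approx -287.08$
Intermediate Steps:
$s{\left(t,R \right)} = - t$ ($s{\left(t,R \right)} = - \frac{t + t}{2} = - \frac{2 t}{2} = - t$)
$- 13 \left(\frac{1}{8 + s{\left(-4,8 \right)}} + 22\right) = - 13 \left(\frac{1}{8 - -4} + 22\right) = - 13 \left(\frac{1}{8 + 4} + 22\right) = - 13 \left(\frac{1}{12} + 22\right) = \left(-13\right) \frac{265}{12} = - \frac{3445}{12}$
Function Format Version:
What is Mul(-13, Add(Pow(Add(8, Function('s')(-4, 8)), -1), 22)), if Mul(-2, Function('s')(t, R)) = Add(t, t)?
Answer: Rational(-3445, 12) ≈ -287.08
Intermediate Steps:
Function('s')(t, R) = Mul(-1, t) (Function('s')(t, R) = Mul(Rational(-1, 2), Add(t, t)) = Mul(Rational(-1, 2), Mul(2, t)) = Mul(-1, t))
Mul(-13, Add(Pow(Add(8, Function('s')(-4, 8)), -1), 22)) = Mul(-13, Add(Pow(Add(8, Mul(-1, -4)), -1), 22)) = Mul(-13, Add(Pow(Add(8, 4), -1), 22)) = Mul(-13, Add(Pow(12, -1), 22)) = Mul(-13, Add(Rational(1, 12), 22)) = Mul(-13, Rational(265, 12)) = Rational(-3445, 12)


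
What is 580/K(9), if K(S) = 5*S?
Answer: 116/9 ≈ 12.889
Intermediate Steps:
580/K(9) = 580/((5*9)) = 580/45 = 580*(1/45) = 116/9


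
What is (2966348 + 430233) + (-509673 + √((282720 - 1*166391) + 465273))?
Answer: 2886908 + √581602 ≈ 2.8877e+6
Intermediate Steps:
(2966348 + 430233) + (-509673 + √((282720 - 1*166391) + 465273)) = 3396581 + (-509673 + √((282720 - 166391) + 465273)) = 3396581 + (-509673 + √(116329 + 465273)) = 3396581 + (-509673 + √581602) = 2886908 + √581602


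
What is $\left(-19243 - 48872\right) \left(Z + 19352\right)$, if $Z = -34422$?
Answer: $1026493050$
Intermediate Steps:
$\left(-19243 - 48872\right) \left(Z + 19352\right) = \left(-19243 - 48872\right) \left(-34422 + 19352\right) = \left(-68115\right) \left(-15070\right) = 1026493050$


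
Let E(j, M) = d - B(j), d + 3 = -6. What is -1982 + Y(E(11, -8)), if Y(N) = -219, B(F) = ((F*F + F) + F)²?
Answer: -2201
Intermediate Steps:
d = -9 (d = -3 - 6 = -9)
B(F) = (F² + 2*F)² (B(F) = ((F² + F) + F)² = ((F + F²) + F)² = (F² + 2*F)²)
E(j, M) = -9 - j²*(2 + j)²
-1982 + Y(E(11, -8)) = -1982 - 219 = -2201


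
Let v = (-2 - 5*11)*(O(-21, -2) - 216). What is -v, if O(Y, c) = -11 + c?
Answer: -13053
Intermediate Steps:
v = 13053 (v = (-2 - 5*11)*((-11 - 2) - 216) = (-2 - 55)*(-13 - 216) = -57*(-229) = 13053)
-v = -1*13053 = -13053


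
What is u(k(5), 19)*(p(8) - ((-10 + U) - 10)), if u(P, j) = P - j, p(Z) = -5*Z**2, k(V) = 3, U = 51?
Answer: 5616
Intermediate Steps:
u(k(5), 19)*(p(8) - ((-10 + U) - 10)) = (3 - 1*19)*(-5*8**2 - ((-10 + 51) - 10)) = (3 - 19)*(-5*64 - (41 - 10)) = -16*(-320 - 1*31) = -16*(-320 - 31) = -16*(-351) = 5616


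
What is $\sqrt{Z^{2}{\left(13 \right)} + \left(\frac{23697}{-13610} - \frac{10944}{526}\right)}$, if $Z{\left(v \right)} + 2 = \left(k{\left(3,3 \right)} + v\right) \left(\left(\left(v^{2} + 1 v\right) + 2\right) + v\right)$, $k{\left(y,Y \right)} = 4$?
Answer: $\frac{\sqrt{143528550193347455770}}{3579430} \approx 3347.0$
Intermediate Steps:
$Z{\left(v \right)} = -2 + \left(4 + v\right) \left(2 + v^{2} + 2 v\right)$ ($Z{\left(v \right)} = -2 + \left(4 + v\right) \left(\left(\left(v^{2} + 1 v\right) + 2\right) + v\right) = -2 + \left(4 + v\right) \left(\left(\left(v^{2} + v\right) + 2\right) + v\right) = -2 + \left(4 + v\right) \left(\left(\left(v + v^{2}\right) + 2\right) + v\right) = -2 + \left(4 + v\right) \left(\left(2 + v + v^{2}\right) + v\right) = -2 + \left(4 + v\right) \left(2 + v^{2} + 2 v\right)$)
$\sqrt{Z^{2}{\left(13 \right)} + \left(\frac{23697}{-13610} - \frac{10944}{526}\right)} = \sqrt{\left(6 + 13^{3} + 6 \cdot 13^{2} + 10 \cdot 13\right)^{2} + \left(\frac{23697}{-13610} - \frac{10944}{526}\right)} = \sqrt{\left(6 + 2197 + 6 \cdot 169 + 130\right)^{2} + \left(23697 \left(- \frac{1}{13610}\right) - \frac{5472}{263}\right)} = \sqrt{\left(6 + 2197 + 1014 + 130\right)^{2} - \frac{80706231}{3579430}} = \sqrt{3347^{2} - \frac{80706231}{3579430}} = \sqrt{11202409 - \frac{80706231}{3579430}} = \sqrt{\frac{40098158140639}{3579430}} = \frac{\sqrt{143528550193347455770}}{3579430}$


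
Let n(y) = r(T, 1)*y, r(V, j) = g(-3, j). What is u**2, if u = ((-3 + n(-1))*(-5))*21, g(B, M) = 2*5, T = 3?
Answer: 1863225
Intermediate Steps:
g(B, M) = 10
r(V, j) = 10
n(y) = 10*y
u = 1365 (u = ((-3 + 10*(-1))*(-5))*21 = ((-3 - 10)*(-5))*21 = -13*(-5)*21 = 65*21 = 1365)
u**2 = 1365**2 = 1863225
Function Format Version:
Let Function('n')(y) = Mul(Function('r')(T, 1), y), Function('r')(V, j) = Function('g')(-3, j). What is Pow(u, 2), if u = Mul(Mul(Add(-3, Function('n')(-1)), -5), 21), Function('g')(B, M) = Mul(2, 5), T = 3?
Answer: 1863225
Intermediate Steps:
Function('g')(B, M) = 10
Function('r')(V, j) = 10
Function('n')(y) = Mul(10, y)
u = 1365 (u = Mul(Mul(Add(-3, Mul(10, -1)), -5), 21) = Mul(Mul(Add(-3, -10), -5), 21) = Mul(Mul(-13, -5), 21) = Mul(65, 21) = 1365)
Pow(u, 2) = Pow(1365, 2) = 1863225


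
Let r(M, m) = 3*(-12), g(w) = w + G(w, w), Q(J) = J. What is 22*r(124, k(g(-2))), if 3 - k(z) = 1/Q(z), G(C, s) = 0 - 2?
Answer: -792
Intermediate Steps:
G(C, s) = -2
g(w) = -2 + w (g(w) = w - 2 = -2 + w)
k(z) = 3 - 1/z
r(M, m) = -36
22*r(124, k(g(-2))) = 22*(-36) = -792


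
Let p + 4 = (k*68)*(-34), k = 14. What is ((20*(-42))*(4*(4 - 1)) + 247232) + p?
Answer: 204780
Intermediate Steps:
p = -32372 (p = -4 + (14*68)*(-34) = -4 + 952*(-34) = -4 - 32368 = -32372)
((20*(-42))*(4*(4 - 1)) + 247232) + p = ((20*(-42))*(4*(4 - 1)) + 247232) - 32372 = (-3360*3 + 247232) - 32372 = (-840*12 + 247232) - 32372 = (-10080 + 247232) - 32372 = 237152 - 32372 = 204780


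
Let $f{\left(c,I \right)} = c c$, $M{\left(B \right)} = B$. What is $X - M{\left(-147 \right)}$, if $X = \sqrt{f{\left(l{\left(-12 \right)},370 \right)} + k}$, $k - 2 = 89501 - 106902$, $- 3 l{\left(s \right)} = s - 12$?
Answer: $147 + i \sqrt{17335} \approx 147.0 + 131.66 i$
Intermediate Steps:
$l{\left(s \right)} = 4 - \frac{s}{3}$ ($l{\left(s \right)} = - \frac{s - 12}{3} = - \frac{-12 + s}{3} = 4 - \frac{s}{3}$)
$f{\left(c,I \right)} = c^{2}$
$k = -17399$ ($k = 2 + \left(89501 - 106902\right) = 2 - 17401 = -17399$)
$X = i \sqrt{17335}$ ($X = \sqrt{\left(4 - -4\right)^{2} - 17399} = \sqrt{\left(4 + 4\right)^{2} - 17399} = \sqrt{8^{2} - 17399} = \sqrt{64 - 17399} = \sqrt{-17335} = i \sqrt{17335} \approx 131.66 i$)
$X - M{\left(-147 \right)} = i \sqrt{17335} - -147 = i \sqrt{17335} + 147 = 147 + i \sqrt{17335}$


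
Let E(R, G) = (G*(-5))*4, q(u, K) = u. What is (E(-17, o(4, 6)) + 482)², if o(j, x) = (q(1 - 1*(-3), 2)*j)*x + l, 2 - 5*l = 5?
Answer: 2033476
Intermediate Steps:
l = -⅗ (l = ⅖ - ⅕*5 = ⅖ - 1 = -⅗ ≈ -0.60000)
o(j, x) = -⅗ + 4*j*x (o(j, x) = ((1 - 1*(-3))*j)*x - ⅗ = ((1 + 3)*j)*x - ⅗ = (4*j)*x - ⅗ = 4*j*x - ⅗ = -⅗ + 4*j*x)
E(R, G) = -20*G (E(R, G) = -5*G*4 = -20*G)
(E(-17, o(4, 6)) + 482)² = (-20*(-⅗ + 4*4*6) + 482)² = (-20*(-⅗ + 96) + 482)² = (-20*477/5 + 482)² = (-1908 + 482)² = (-1426)² = 2033476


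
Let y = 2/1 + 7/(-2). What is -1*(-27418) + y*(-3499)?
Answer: 65333/2 ≈ 32667.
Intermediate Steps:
y = -3/2 (y = 2*1 + 7*(-½) = 2 - 7/2 = -3/2 ≈ -1.5000)
-1*(-27418) + y*(-3499) = -1*(-27418) - 3/2*(-3499) = 27418 + 10497/2 = 65333/2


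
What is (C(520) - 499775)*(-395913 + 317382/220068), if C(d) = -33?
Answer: 3628916989814768/18339 ≈ 1.9788e+11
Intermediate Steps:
(C(520) - 499775)*(-395913 + 317382/220068) = (-33 - 499775)*(-395913 + 317382/220068) = -499808*(-395913 + 317382*(1/220068)) = -499808*(-395913 + 52897/36678) = -499808*(-14521244117/36678) = 3628916989814768/18339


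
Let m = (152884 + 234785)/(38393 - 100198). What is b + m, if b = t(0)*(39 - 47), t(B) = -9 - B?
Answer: 4062291/61805 ≈ 65.728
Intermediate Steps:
b = 72 (b = (-9 - 1*0)*(39 - 47) = (-9 + 0)*(-8) = -9*(-8) = 72)
m = -387669/61805 (m = 387669/(-61805) = 387669*(-1/61805) = -387669/61805 ≈ -6.2725)
b + m = 72 - 387669/61805 = 4062291/61805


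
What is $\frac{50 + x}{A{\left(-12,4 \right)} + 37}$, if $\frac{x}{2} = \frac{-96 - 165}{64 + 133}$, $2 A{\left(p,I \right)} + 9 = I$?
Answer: $\frac{18656}{13593} \approx 1.3725$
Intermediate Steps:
$A{\left(p,I \right)} = - \frac{9}{2} + \frac{I}{2}$
$x = - \frac{522}{197}$ ($x = 2 \frac{-96 - 165}{64 + 133} = 2 \left(- \frac{261}{197}\right) = - \frac{522}{197} \approx -2.6497$)
$\frac{50 + x}{A{\left(-12,4 \right)} + 37} = \frac{50 - \frac{522}{197}}{\left(- \frac{9}{2} + \frac{1}{2} \cdot 4\right) + 37} = \frac{9328}{197 \left(\left(- \frac{9}{2} + 2\right) + 37\right)} = \frac{9328}{197 \left(- \frac{5}{2} + 37\right)} = \frac{9328}{197 \cdot \frac{69}{2}} = \frac{9328}{197} \cdot \frac{2}{69} = \frac{18656}{13593}$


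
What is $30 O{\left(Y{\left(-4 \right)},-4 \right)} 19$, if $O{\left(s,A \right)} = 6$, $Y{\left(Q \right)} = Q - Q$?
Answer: $3420$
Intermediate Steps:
$Y{\left(Q \right)} = 0$
$30 O{\left(Y{\left(-4 \right)},-4 \right)} 19 = 30 \cdot 6 \cdot 19 = 180 \cdot 19 = 3420$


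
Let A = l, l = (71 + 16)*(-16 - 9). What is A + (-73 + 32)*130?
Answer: -7505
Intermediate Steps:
l = -2175 (l = 87*(-25) = -2175)
A = -2175
A + (-73 + 32)*130 = -2175 + (-73 + 32)*130 = -2175 - 41*130 = -2175 - 5330 = -7505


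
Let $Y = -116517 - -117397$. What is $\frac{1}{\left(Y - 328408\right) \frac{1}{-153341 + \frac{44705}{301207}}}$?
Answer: $\frac{7697889647}{16442287716} \approx 0.46818$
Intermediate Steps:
$Y = 880$ ($Y = -116517 + 117397 = 880$)
$\frac{1}{\left(Y - 328408\right) \frac{1}{-153341 + \frac{44705}{301207}}} = \frac{1}{\left(880 - 328408\right) \frac{1}{-153341 + \frac{44705}{301207}}} = \frac{1}{\left(-327528\right) \frac{1}{-153341 + 44705 \cdot \frac{1}{301207}}} = \frac{1}{\left(-327528\right) \frac{1}{-153341 + \frac{44705}{301207}}} = \frac{1}{\left(-327528\right) \frac{1}{- \frac{46187337882}{301207}}} = \frac{1}{\left(-327528\right) \left(- \frac{301207}{46187337882}\right)} = \frac{1}{\frac{16442287716}{7697889647}} = \frac{7697889647}{16442287716}$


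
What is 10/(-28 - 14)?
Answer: -5/21 ≈ -0.23810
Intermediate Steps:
10/(-28 - 14) = 10/(-42) = -1/42*10 = -5/21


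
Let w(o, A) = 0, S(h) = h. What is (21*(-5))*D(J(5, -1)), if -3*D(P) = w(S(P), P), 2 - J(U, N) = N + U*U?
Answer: 0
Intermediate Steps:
J(U, N) = 2 - N - U² (J(U, N) = 2 - (N + U*U) = 2 - (N + U²) = 2 + (-N - U²) = 2 - N - U²)
D(P) = 0 (D(P) = -⅓*0 = 0)
(21*(-5))*D(J(5, -1)) = (21*(-5))*0 = -105*0 = 0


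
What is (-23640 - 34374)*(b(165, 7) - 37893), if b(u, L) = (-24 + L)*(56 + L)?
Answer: 2260457496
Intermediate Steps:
(-23640 - 34374)*(b(165, 7) - 37893) = (-23640 - 34374)*((-1344 + 7² + 32*7) - 37893) = -58014*((-1344 + 49 + 224) - 37893) = -58014*(-1071 - 37893) = -58014*(-38964) = 2260457496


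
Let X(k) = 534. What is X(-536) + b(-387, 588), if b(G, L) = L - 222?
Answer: 900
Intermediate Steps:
b(G, L) = -222 + L
X(-536) + b(-387, 588) = 534 + (-222 + 588) = 534 + 366 = 900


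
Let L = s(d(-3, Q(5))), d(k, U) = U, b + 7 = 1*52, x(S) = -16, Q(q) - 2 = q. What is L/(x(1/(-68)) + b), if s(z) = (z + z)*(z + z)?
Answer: 196/29 ≈ 6.7586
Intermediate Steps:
Q(q) = 2 + q
b = 45 (b = -7 + 1*52 = -7 + 52 = 45)
s(z) = 4*z² (s(z) = (2*z)*(2*z) = 4*z²)
L = 196 (L = 4*(2 + 5)² = 4*7² = 4*49 = 196)
L/(x(1/(-68)) + b) = 196/(-16 + 45) = 196/29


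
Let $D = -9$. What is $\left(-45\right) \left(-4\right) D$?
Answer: $-1620$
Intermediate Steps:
$\left(-45\right) \left(-4\right) D = \left(-45\right) \left(-4\right) \left(-9\right) = 180 \left(-9\right) = -1620$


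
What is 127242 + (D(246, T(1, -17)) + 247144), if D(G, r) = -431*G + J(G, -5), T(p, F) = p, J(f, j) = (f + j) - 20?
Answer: 268581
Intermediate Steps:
J(f, j) = -20 + f + j
D(G, r) = -25 - 430*G (D(G, r) = -431*G + (-20 + G - 5) = -431*G + (-25 + G) = -25 - 430*G)
127242 + (D(246, T(1, -17)) + 247144) = 127242 + ((-25 - 430*246) + 247144) = 127242 + ((-25 - 105780) + 247144) = 127242 + (-105805 + 247144) = 127242 + 141339 = 268581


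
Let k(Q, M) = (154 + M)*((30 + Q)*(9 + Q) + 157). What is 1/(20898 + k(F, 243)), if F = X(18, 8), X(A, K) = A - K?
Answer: 1/384947 ≈ 2.5978e-6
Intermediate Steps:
F = 10 (F = 18 - 1*8 = 18 - 8 = 10)
k(Q, M) = (154 + M)*(157 + (9 + Q)*(30 + Q)) (k(Q, M) = (154 + M)*((9 + Q)*(30 + Q) + 157) = (154 + M)*(157 + (9 + Q)*(30 + Q)))
1/(20898 + k(F, 243)) = 1/(20898 + (65758 + 154*10² + 427*243 + 6006*10 + 243*10² + 39*243*10)) = 1/(20898 + (65758 + 154*100 + 103761 + 60060 + 243*100 + 94770)) = 1/(20898 + (65758 + 15400 + 103761 + 60060 + 24300 + 94770)) = 1/(20898 + 364049) = 1/384947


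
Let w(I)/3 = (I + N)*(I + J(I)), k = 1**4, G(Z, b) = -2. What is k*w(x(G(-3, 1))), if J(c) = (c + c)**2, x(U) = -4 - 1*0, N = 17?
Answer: 2340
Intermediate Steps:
x(U) = -4 (x(U) = -4 + 0 = -4)
J(c) = 4*c**2 (J(c) = (2*c)**2 = 4*c**2)
k = 1
w(I) = 3*(17 + I)*(I + 4*I**2) (w(I) = 3*((I + 17)*(I + 4*I**2)) = 3*((17 + I)*(I + 4*I**2)) = 3*(17 + I)*(I + 4*I**2))
k*w(x(G(-3, 1))) = 1*(3*(-4)*(17 + 4*(-4)**2 + 69*(-4))) = 1*(3*(-4)*(17 + 4*16 - 276)) = 1*(3*(-4)*(17 + 64 - 276)) = 1*(3*(-4)*(-195)) = 1*2340 = 2340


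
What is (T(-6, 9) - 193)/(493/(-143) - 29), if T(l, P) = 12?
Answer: 25883/4640 ≈ 5.5782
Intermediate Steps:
(T(-6, 9) - 193)/(493/(-143) - 29) = (12 - 193)/(493/(-143) - 29) = -181/(493*(-1/143) - 29) = -181/(-493/143 - 29) = -181/(-4640/143) = -181*(-143/4640) = 25883/4640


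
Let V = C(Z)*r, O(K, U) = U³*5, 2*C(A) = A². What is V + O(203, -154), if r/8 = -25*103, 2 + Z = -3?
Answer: -18518820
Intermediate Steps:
Z = -5 (Z = -2 - 3 = -5)
C(A) = A²/2
r = -20600 (r = 8*(-25*103) = 8*(-2575) = -20600)
O(K, U) = 5*U³
V = -257500 (V = ((½)*(-5)²)*(-20600) = ((½)*25)*(-20600) = (25/2)*(-20600) = -257500)
V + O(203, -154) = -257500 + 5*(-154)³ = -257500 + 5*(-3652264) = -257500 - 18261320 = -18518820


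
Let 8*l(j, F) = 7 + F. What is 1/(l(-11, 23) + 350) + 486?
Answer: 687694/1415 ≈ 486.00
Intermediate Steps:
l(j, F) = 7/8 + F/8 (l(j, F) = (7 + F)/8 = 7/8 + F/8)
1/(l(-11, 23) + 350) + 486 = 1/((7/8 + (1/8)*23) + 350) + 486 = 1/((7/8 + 23/8) + 350) + 486 = 1/(15/4 + 350) + 486 = 1/(1415/4) + 486 = 4/1415 + 486 = 687694/1415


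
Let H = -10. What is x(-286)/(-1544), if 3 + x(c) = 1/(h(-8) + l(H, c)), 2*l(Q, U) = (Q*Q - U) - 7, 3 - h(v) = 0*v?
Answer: 1153/594440 ≈ 0.0019396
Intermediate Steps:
h(v) = 3 (h(v) = 3 - 0*v = 3 - 1*0 = 3 + 0 = 3)
l(Q, U) = -7/2 + Q²/2 - U/2 (l(Q, U) = ((Q*Q - U) - 7)/2 = ((Q² - U) - 7)/2 = (-7 + Q² - U)/2 = -7/2 + Q²/2 - U/2)
x(c) = -3 + 1/(99/2 - c/2) (x(c) = -3 + 1/(3 + (-7/2 + (½)*(-10)² - c/2)) = -3 + 1/(3 + (-7/2 + (½)*100 - c/2)) = -3 + 1/(3 + (-7/2 + 50 - c/2)) = -3 + 1/(3 + (93/2 - c/2)) = -3 + 1/(99/2 - c/2))
x(-286)/(-1544) = ((295 - 3*(-286))/(-99 - 286))/(-1544) = ((295 + 858)/(-385))*(-1/1544) = -1/385*1153*(-1/1544) = -1153/385*(-1/1544) = 1153/594440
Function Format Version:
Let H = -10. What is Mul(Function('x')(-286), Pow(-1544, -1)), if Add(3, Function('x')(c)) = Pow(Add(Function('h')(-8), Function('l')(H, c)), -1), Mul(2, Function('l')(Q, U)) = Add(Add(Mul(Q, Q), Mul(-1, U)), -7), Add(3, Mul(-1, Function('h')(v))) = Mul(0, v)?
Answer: Rational(1153, 594440) ≈ 0.0019396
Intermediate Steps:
Function('h')(v) = 3 (Function('h')(v) = Add(3, Mul(-1, Mul(0, v))) = Add(3, Mul(-1, 0)) = Add(3, 0) = 3)
Function('l')(Q, U) = Add(Rational(-7, 2), Mul(Rational(1, 2), Pow(Q, 2)), Mul(Rational(-1, 2), U)) (Function('l')(Q, U) = Mul(Rational(1, 2), Add(Add(Mul(Q, Q), Mul(-1, U)), -7)) = Mul(Rational(1, 2), Add(Add(Pow(Q, 2), Mul(-1, U)), -7)) = Mul(Rational(1, 2), Add(-7, Pow(Q, 2), Mul(-1, U))) = Add(Rational(-7, 2), Mul(Rational(1, 2), Pow(Q, 2)), Mul(Rational(-1, 2), U)))
Function('x')(c) = Add(-3, Pow(Add(Rational(99, 2), Mul(Rational(-1, 2), c)), -1)) (Function('x')(c) = Add(-3, Pow(Add(3, Add(Rational(-7, 2), Mul(Rational(1, 2), Pow(-10, 2)), Mul(Rational(-1, 2), c))), -1)) = Add(-3, Pow(Add(3, Add(Rational(-7, 2), Mul(Rational(1, 2), 100), Mul(Rational(-1, 2), c))), -1)) = Add(-3, Pow(Add(3, Add(Rational(-7, 2), 50, Mul(Rational(-1, 2), c))), -1)) = Add(-3, Pow(Add(3, Add(Rational(93, 2), Mul(Rational(-1, 2), c))), -1)) = Add(-3, Pow(Add(Rational(99, 2), Mul(Rational(-1, 2), c)), -1)))
Mul(Function('x')(-286), Pow(-1544, -1)) = Mul(Mul(Pow(Add(-99, -286), -1), Add(295, Mul(-3, -286))), Pow(-1544, -1)) = Mul(Mul(Pow(-385, -1), Add(295, 858)), Rational(-1, 1544)) = Mul(Mul(Rational(-1, 385), 1153), Rational(-1, 1544)) = Mul(Rational(-1153, 385), Rational(-1, 1544)) = Rational(1153, 594440)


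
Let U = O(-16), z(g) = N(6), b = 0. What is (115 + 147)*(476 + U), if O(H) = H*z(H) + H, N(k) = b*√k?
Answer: 120520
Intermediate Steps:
N(k) = 0 (N(k) = 0*√k = 0)
z(g) = 0
O(H) = H (O(H) = H*0 + H = 0 + H = H)
U = -16
(115 + 147)*(476 + U) = (115 + 147)*(476 - 16) = 262*460 = 120520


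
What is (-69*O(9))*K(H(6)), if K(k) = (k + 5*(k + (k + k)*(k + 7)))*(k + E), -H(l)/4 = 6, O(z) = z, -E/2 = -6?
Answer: 29331072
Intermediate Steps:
E = 12 (E = -2*(-6) = 12)
H(l) = -24 (H(l) = -4*6 = -24)
K(k) = (12 + k)*(6*k + 10*k*(7 + k)) (K(k) = (k + 5*(k + (k + k)*(k + 7)))*(k + 12) = (k + 5*(k + (2*k)*(7 + k)))*(12 + k) = (k + 5*(k + 2*k*(7 + k)))*(12 + k) = (k + (5*k + 10*k*(7 + k)))*(12 + k) = (6*k + 10*k*(7 + k))*(12 + k) = (12 + k)*(6*k + 10*k*(7 + k)))
(-69*O(9))*K(H(6)) = (-69*9)*(2*(-24)*(456 + 5*(-24)² + 98*(-24))) = -1242*(-24)*(456 + 5*576 - 2352) = -1242*(-24)*(456 + 2880 - 2352) = -1242*(-24)*984 = -621*(-47232) = 29331072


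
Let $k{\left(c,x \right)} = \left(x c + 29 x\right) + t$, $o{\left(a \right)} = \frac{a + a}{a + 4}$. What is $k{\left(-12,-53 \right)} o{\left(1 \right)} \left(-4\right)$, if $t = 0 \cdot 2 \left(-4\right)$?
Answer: $\frac{7208}{5} \approx 1441.6$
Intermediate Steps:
$o{\left(a \right)} = \frac{2 a}{4 + a}$
$t = 0$ ($t = 0 \left(-4\right) = 0$)
$k{\left(c,x \right)} = 29 x + c x$ ($k{\left(c,x \right)} = \left(x c + 29 x\right) + 0 = \left(c x + 29 x\right) + 0 = \left(29 x + c x\right) + 0 = 29 x + c x$)
$k{\left(-12,-53 \right)} o{\left(1 \right)} \left(-4\right) = - 53 \left(29 - 12\right) 2 \cdot 1 \frac{1}{4 + 1} \left(-4\right) = \left(-53\right) 17 \cdot 2 \cdot 1 \cdot \frac{1}{5} \left(-4\right) = - 901 \cdot 2 \cdot 1 \cdot \frac{1}{5} \left(-4\right) = - 901 \cdot \frac{2}{5} \left(-4\right) = \left(-901\right) \left(- \frac{8}{5}\right) = \frac{7208}{5}$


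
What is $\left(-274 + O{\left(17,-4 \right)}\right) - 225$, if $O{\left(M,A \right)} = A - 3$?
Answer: $-506$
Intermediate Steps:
$O{\left(M,A \right)} = -3 + A$
$\left(-274 + O{\left(17,-4 \right)}\right) - 225 = \left(-274 - 7\right) - 225 = -281 - 225 = -506$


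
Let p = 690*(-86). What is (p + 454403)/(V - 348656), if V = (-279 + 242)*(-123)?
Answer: -395063/344105 ≈ -1.1481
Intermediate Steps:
p = -59340
V = 4551 (V = -37*(-123) = 4551)
(p + 454403)/(V - 348656) = (-59340 + 454403)/(4551 - 348656) = 395063/(-344105) = 395063*(-1/344105) = -395063/344105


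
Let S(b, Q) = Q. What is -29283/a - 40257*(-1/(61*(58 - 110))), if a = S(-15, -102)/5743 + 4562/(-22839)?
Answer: 3045535831753461/22623611192 ≈ 1.3462e+5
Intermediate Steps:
a = -28529144/131164377 (a = -102/5743 + 4562/(-22839) = -102*1/5743 + 4562*(-1/22839) = -102/5743 - 4562/22839 = -28529144/131164377 ≈ -0.21751)
-29283/a - 40257*(-1/(61*(58 - 110))) = -29283/(-28529144/131164377) - 40257*(-1/(61*(58 - 110))) = -29283*(-131164377/28529144) - 40257/((-61*(-52))) = 3840886451691/28529144 - 40257/3172 = 3045535831753461/22623611192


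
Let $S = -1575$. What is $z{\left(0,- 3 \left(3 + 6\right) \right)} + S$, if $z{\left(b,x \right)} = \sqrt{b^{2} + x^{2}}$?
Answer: $-1548$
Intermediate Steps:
$z{\left(0,- 3 \left(3 + 6\right) \right)} + S = \sqrt{0^{2} + \left(- 3 \left(3 + 6\right)\right)^{2}} - 1575 = \sqrt{0 + \left(\left(-3\right) 9\right)^{2}} - 1575 = \sqrt{0 + \left(-27\right)^{2}} - 1575 = \sqrt{0 + 729} - 1575 = \sqrt{729} - 1575 = 27 - 1575 = -1548$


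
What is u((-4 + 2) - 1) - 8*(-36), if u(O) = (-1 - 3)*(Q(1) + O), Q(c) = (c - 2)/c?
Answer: 304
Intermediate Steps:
Q(c) = (-2 + c)/c
u(O) = 4 - 4*O (u(O) = (-1 - 3)*((-2 + 1)/1 + O) = -4*(1*(-1) + O) = -4*(-1 + O) = 4 - 4*O)
u((-4 + 2) - 1) - 8*(-36) = (4 - 4*((-4 + 2) - 1)) - 8*(-36) = (4 - 4*(-2 - 1)) + 288 = (4 - 4*(-3)) + 288 = (4 + 12) + 288 = 16 + 288 = 304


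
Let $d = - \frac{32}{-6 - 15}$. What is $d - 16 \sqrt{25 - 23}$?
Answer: $\frac{32}{21} - 16 \sqrt{2} \approx -21.104$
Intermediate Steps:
$d = \frac{32}{21}$ ($d = - \frac{32}{-6 - 15} = - \frac{32}{-21} = \left(-32\right) \left(- \frac{1}{21}\right) = \frac{32}{21} \approx 1.5238$)
$d - 16 \sqrt{25 - 23} = \frac{32}{21} - 16 \sqrt{25 - 23} = \frac{32}{21} - 16 \sqrt{2}$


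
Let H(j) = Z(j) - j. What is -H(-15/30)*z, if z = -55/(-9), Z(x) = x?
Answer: 0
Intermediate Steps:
H(j) = 0 (H(j) = j - j = 0)
z = 55/9 (z = -55*(-1/9) = 55/9 ≈ 6.1111)
-H(-15/30)*z = -0*55/9 = -1*0 = 0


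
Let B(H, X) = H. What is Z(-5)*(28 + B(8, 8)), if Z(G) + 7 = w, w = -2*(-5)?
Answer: 108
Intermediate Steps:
w = 10
Z(G) = 3 (Z(G) = -7 + 10 = 3)
Z(-5)*(28 + B(8, 8)) = 3*(28 + 8) = 3*36 = 108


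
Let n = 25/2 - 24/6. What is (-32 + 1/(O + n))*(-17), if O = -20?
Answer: 12546/23 ≈ 545.48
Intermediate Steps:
n = 17/2 (n = 25*(½) - 24*⅙ = 25/2 - 4 = 17/2 ≈ 8.5000)
(-32 + 1/(O + n))*(-17) = (-32 + 1/(-20 + 17/2))*(-17) = (-32 + 1/(-23/2))*(-17) = (-32 - 2/23)*(-17) = -738/23*(-17) = 12546/23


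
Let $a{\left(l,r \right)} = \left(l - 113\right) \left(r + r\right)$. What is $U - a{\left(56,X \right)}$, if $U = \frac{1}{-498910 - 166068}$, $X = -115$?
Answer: $- \frac{8717861581}{664978} \approx -13110.0$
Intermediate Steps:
$U = - \frac{1}{664978}$ ($U = \frac{1}{-664978} = - \frac{1}{664978} \approx -1.5038 \cdot 10^{-6}$)
$a{\left(l,r \right)} = 2 r \left(-113 + l\right)$ ($a{\left(l,r \right)} = \left(-113 + l\right) 2 r = 2 r \left(-113 + l\right)$)
$U - a{\left(56,X \right)} = - \frac{1}{664978} - 2 \left(-115\right) \left(-113 + 56\right) = - \frac{1}{664978} - 2 \left(-115\right) \left(-57\right) = - \frac{1}{664978} - 13110 = - \frac{8717861581}{664978}$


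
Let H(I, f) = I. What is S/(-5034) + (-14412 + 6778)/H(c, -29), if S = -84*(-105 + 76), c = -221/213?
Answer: 1364159512/185419 ≈ 7357.2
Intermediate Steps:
c = -221/213 (c = -221*1/213 = -221/213 ≈ -1.0376)
S = 2436 (S = -84*(-29) = 2436)
S/(-5034) + (-14412 + 6778)/H(c, -29) = 2436/(-5034) + (-14412 + 6778)/(-221/213) = 2436*(-1/5034) - 7634*(-213/221) = -406/839 + 1626042/221 = 1364159512/185419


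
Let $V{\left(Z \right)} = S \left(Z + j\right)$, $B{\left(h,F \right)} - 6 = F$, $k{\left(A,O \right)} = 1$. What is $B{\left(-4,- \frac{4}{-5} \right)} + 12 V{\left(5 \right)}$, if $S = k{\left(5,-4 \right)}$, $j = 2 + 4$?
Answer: $\frac{694}{5} \approx 138.8$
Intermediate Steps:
$j = 6$
$B{\left(h,F \right)} = 6 + F$
$S = 1$
$V{\left(Z \right)} = 6 + Z$ ($V{\left(Z \right)} = 1 \left(Z + 6\right) = 1 \left(6 + Z\right) = 6 + Z$)
$B{\left(-4,- \frac{4}{-5} \right)} + 12 V{\left(5 \right)} = \left(6 - \frac{4}{-5}\right) + 12 \left(6 + 5\right) = \left(6 - - \frac{4}{5}\right) + 12 \cdot 11 = \left(6 + \frac{4}{5}\right) + 132 = \frac{34}{5} + 132 = \frac{694}{5}$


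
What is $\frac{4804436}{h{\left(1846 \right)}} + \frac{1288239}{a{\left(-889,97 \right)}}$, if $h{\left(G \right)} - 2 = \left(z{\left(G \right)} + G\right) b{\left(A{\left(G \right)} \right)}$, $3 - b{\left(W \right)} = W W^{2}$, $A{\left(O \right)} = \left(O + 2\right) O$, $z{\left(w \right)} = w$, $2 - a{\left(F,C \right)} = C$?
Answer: $- \frac{94412420109685263014455109417}{6962357070714440399919235} \approx -13560.0$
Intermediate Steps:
$a{\left(F,C \right)} = 2 - C$
$A{\left(O \right)} = O \left(2 + O\right)$ ($A{\left(O \right)} = \left(2 + O\right) O = O \left(2 + O\right)$)
$b{\left(W \right)} = 3 - W^{3}$ ($b{\left(W \right)} = 3 - W W^{2} = 3 - W^{3}$)
$h{\left(G \right)} = 2 + 2 G \left(3 - G^{3} \left(2 + G\right)^{3}\right)$ ($h{\left(G \right)} = 2 + \left(G + G\right) \left(3 - \left(G \left(2 + G\right)\right)^{3}\right) = 2 + 2 G \left(3 - G^{3} \left(2 + G\right)^{3}\right)$)
$\frac{4804436}{h{\left(1846 \right)}} + \frac{1288239}{a{\left(-889,97 \right)}} = \frac{4804436}{2 - 3692 \left(-3 + 1846^{3} \left(2 + 1846\right)^{3}\right)} + \frac{1288239}{2 - 97} = \frac{4804436}{2 - 3692 \left(-3 + 6290643736 \cdot 1848^{3}\right)} + \frac{1288239}{2 - 97} = \frac{4804436}{2 - 3692 \left(-3 + 6290643736 \cdot 6311112192\right)} + \frac{1288239}{-95} = \frac{4804436}{2 - 3692 \left(-3 + 39700958377798029312\right)} + 1288239 \left(- \frac{1}{95}\right) = \frac{4804436}{2 - 3692 \cdot 39700958377798029309} - \frac{1288239}{95} = \frac{4804436}{2 - 146575938330830324208828} - \frac{1288239}{95} = \frac{4804436}{-146575938330830324208826} - \frac{1288239}{95} = 4804436 \left(- \frac{1}{146575938330830324208826}\right) - \frac{1288239}{95} = - \frac{2402218}{73287969165415162104413} - \frac{1288239}{95} = - \frac{94412420109685263014455109417}{6962357070714440399919235}$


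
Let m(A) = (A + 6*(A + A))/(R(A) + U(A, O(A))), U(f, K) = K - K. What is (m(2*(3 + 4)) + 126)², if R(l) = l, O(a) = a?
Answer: 19321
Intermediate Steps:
U(f, K) = 0
m(A) = 13 (m(A) = (A + 6*(A + A))/(A + 0) = (A + 6*(2*A))/A = (A + 12*A)/A = (13*A)/A = 13)
(m(2*(3 + 4)) + 126)² = (13 + 126)² = 139² = 19321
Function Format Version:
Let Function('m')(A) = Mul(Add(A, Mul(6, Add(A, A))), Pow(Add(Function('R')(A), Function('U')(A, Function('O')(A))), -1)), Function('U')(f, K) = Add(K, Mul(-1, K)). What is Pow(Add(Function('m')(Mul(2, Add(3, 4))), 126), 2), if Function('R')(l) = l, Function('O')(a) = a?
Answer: 19321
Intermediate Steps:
Function('U')(f, K) = 0
Function('m')(A) = 13 (Function('m')(A) = Mul(Add(A, Mul(6, Add(A, A))), Pow(Add(A, 0), -1)) = Mul(Add(A, Mul(6, Mul(2, A))), Pow(A, -1)) = Mul(Add(A, Mul(12, A)), Pow(A, -1)) = Mul(Mul(13, A), Pow(A, -1)) = 13)
Pow(Add(Function('m')(Mul(2, Add(3, 4))), 126), 2) = Pow(Add(13, 126), 2) = Pow(139, 2) = 19321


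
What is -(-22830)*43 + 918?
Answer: 982608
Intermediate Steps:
-(-22830)*43 + 918 = -1522*(-645) + 918 = 981690 + 918 = 982608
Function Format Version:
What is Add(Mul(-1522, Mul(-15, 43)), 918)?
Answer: 982608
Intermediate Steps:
Add(Mul(-1522, Mul(-15, 43)), 918) = Add(Mul(-1522, -645), 918) = Add(981690, 918) = 982608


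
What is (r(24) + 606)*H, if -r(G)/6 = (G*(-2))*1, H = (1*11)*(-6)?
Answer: -59004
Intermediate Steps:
H = -66 (H = 11*(-6) = -66)
r(G) = 12*G (r(G) = -6*G*(-2) = -6*(-2*G) = -(-12)*G = 12*G)
(r(24) + 606)*H = (12*24 + 606)*(-66) = (288 + 606)*(-66) = 894*(-66) = -59004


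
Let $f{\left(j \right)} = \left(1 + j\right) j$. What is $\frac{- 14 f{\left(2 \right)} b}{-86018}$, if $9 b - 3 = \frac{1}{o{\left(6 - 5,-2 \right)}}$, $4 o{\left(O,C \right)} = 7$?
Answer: $\frac{50}{129027} \approx 0.00038752$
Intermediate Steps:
$o{\left(O,C \right)} = \frac{7}{4}$ ($o{\left(O,C \right)} = \frac{1}{4} \cdot 7 = \frac{7}{4}$)
$b = \frac{25}{63}$ ($b = \frac{1}{3} + \frac{1}{9 \cdot \frac{7}{4}} = \frac{1}{3} + \frac{1}{9} \cdot \frac{4}{7} = \frac{1}{3} + \frac{4}{63} = \frac{25}{63} \approx 0.39683$)
$f{\left(j \right)} = j \left(1 + j\right)$
$\frac{- 14 f{\left(2 \right)} b}{-86018} = \frac{- 14 \cdot 2 \left(1 + 2\right) \frac{25}{63}}{-86018} = - 14 \cdot 2 \cdot 3 \cdot \frac{25}{63} \left(- \frac{1}{86018}\right) = \left(-14\right) 6 \cdot \frac{25}{63} \left(- \frac{1}{86018}\right) = \left(-84\right) \frac{25}{63} \left(- \frac{1}{86018}\right) = \left(- \frac{100}{3}\right) \left(- \frac{1}{86018}\right) = \frac{50}{129027}$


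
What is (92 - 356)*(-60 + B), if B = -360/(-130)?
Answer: 196416/13 ≈ 15109.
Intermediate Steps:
B = 36/13 (B = -360*(-1/130) = 36/13 ≈ 2.7692)
(92 - 356)*(-60 + B) = (92 - 356)*(-60 + 36/13) = -264*(-744/13) = 196416/13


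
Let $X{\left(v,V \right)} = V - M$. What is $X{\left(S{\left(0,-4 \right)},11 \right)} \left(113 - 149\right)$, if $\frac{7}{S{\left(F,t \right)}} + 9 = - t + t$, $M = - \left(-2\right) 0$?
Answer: $-396$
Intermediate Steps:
$M = 0$ ($M = \left(-1\right) 0 = 0$)
$S{\left(F,t \right)} = - \frac{7}{9}$ ($S{\left(F,t \right)} = \frac{7}{-9 + \left(- t + t\right)} = \frac{7}{-9 + 0} = \frac{7}{-9} = 7 \left(- \frac{1}{9}\right) = - \frac{7}{9}$)
$X{\left(v,V \right)} = V$ ($X{\left(v,V \right)} = V - 0 = V + 0 = V$)
$X{\left(S{\left(0,-4 \right)},11 \right)} \left(113 - 149\right) = 11 \left(113 - 149\right) = 11 \left(-36\right) = -396$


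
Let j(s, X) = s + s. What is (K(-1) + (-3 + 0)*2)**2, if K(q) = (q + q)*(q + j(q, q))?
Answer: 0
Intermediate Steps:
j(s, X) = 2*s
K(q) = 6*q**2 (K(q) = (q + q)*(q + 2*q) = (2*q)*(3*q) = 6*q**2)
(K(-1) + (-3 + 0)*2)**2 = (6*(-1)**2 + (-3 + 0)*2)**2 = (6*1 - 3*2)**2 = (6 - 6)**2 = 0**2 = 0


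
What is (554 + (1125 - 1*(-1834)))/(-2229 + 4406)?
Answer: 3513/2177 ≈ 1.6137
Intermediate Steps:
(554 + (1125 - 1*(-1834)))/(-2229 + 4406) = (554 + (1125 + 1834))/2177 = (554 + 2959)*(1/2177) = 3513*(1/2177) = 3513/2177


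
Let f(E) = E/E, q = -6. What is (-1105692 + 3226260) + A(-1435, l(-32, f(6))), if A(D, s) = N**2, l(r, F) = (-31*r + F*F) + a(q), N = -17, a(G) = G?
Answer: 2120857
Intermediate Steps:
f(E) = 1
l(r, F) = -6 + F**2 - 31*r (l(r, F) = (-31*r + F*F) - 6 = (-31*r + F**2) - 6 = (F**2 - 31*r) - 6 = -6 + F**2 - 31*r)
A(D, s) = 289 (A(D, s) = (-17)**2 = 289)
(-1105692 + 3226260) + A(-1435, l(-32, f(6))) = (-1105692 + 3226260) + 289 = 2120568 + 289 = 2120857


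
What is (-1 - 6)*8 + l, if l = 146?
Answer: 90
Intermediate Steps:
(-1 - 6)*8 + l = (-1 - 6)*8 + 146 = -7*8 + 146 = -56 + 146 = 90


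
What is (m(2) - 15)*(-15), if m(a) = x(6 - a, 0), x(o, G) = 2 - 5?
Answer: 270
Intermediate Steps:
x(o, G) = -3
m(a) = -3
(m(2) - 15)*(-15) = (-3 - 15)*(-15) = -18*(-15) = 270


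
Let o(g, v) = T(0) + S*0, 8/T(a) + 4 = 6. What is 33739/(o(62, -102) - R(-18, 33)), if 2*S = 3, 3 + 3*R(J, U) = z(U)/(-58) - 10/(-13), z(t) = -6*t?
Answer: 38158809/4078 ≈ 9357.2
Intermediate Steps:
R(J, U) = -29/39 + U/29 (R(J, U) = -1 + (-6*U/(-58) - 10/(-13))/3 = -1 + (-6*U*(-1/58) - 10*(-1/13))/3 = -1 + (3*U/29 + 10/13)/3 = -1 + (10/13 + 3*U/29)/3 = -1 + (10/39 + U/29) = -29/39 + U/29)
T(a) = 4 (T(a) = 8/(-4 + 6) = 8/2 = 8*(½) = 4)
S = 3/2 (S = (½)*3 = 3/2 ≈ 1.5000)
o(g, v) = 4 (o(g, v) = 4 + (3/2)*0 = 4 + 0 = 4)
33739/(o(62, -102) - R(-18, 33)) = 33739/(4 - (-29/39 + (1/29)*33)) = 33739/(4 - (-29/39 + 33/29)) = 33739/(4 - 1*446/1131) = 33739/(4 - 446/1131) = 33739/(4078/1131) = 33739*(1131/4078) = 38158809/4078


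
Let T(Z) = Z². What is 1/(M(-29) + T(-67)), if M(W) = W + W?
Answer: 1/4431 ≈ 0.00022568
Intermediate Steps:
M(W) = 2*W
1/(M(-29) + T(-67)) = 1/(2*(-29) + (-67)²) = 1/(-58 + 4489) = 1/4431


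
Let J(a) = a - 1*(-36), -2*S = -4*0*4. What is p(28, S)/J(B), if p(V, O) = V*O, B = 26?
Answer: 0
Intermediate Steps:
S = 0 (S = -(-4*0)*4/2 = -0*4 = -1/2*0 = 0)
J(a) = 36 + a (J(a) = a + 36 = 36 + a)
p(V, O) = O*V
p(28, S)/J(B) = (0*28)/(36 + 26) = 0/62 = 0*(1/62) = 0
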